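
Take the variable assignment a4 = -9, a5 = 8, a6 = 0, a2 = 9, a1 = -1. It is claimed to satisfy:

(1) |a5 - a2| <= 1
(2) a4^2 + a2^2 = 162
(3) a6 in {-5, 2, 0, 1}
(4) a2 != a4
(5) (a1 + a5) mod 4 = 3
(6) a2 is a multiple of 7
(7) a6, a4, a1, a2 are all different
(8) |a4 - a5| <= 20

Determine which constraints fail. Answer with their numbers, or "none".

No — constraint 6 is not satisfied.

(1) |8 - 9| = 1; 1 ≤ 1 — holds.
(2) a4^2 + a2^2 = (-9)^2 + 9^2 = 81 + 81 = 162 — holds.
(3) a6 = 0 is in {-5, 2, 0, 1} — holds.
(4) a2 = 9, a4 = -9; distinct — holds.
(5) a1 + a5 = 7; 7 mod 4 = 3 — holds.
(6) 9 = 7*1 + 2, so 7 does not divide 9 — fails.
(7) values 0, -9, -1, 9 are pairwise distinct — holds.
(8) |-9 - 8| = 17; 17 ≤ 20 — holds.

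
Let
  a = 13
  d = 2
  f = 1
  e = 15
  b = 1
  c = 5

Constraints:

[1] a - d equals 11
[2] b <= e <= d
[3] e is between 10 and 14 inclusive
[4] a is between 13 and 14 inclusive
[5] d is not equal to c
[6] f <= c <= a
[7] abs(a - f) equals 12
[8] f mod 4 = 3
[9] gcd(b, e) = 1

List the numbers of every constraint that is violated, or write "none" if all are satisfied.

[1] a - d = 13 - 2 = 11  yes
[2] values 1, 15, 2; e = 15 is not <= d = 2  no
[3] e = 15 is outside [10, 14]  no
[4] a = 13 lies in [13, 14]  yes
[5] d = 2, c = 5; distinct  yes
[6] values 1 <= 5 <= 13  yes
[7] abs(13 - 1) = 12  yes
[8] 1 mod 4 = 1, not 3  no
[9] gcd(1, 15) = 1  yes

The assignment fails constraints 2, 3, 8.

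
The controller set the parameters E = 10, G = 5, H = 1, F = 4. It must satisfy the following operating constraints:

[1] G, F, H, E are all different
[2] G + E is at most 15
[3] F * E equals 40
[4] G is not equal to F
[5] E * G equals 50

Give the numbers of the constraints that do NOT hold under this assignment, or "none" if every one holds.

[1] values 5, 4, 1, 10 are pairwise distinct  true
[2] G + E = 5 + 10 = 15; 15 ≤ 15  true
[3] F * E = 4 * 10 = 40  true
[4] G = 5, F = 4; distinct  true
[5] E * G = 10 * 5 = 50  true

No violations.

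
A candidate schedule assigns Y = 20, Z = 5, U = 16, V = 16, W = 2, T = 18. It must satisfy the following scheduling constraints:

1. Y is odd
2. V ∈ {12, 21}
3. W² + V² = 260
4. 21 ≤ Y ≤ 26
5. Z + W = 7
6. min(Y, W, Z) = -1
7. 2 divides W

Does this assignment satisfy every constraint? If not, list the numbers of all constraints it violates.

Constraints 1, 2, 4, 6 do not hold.

1. Y = 20 is even  FAIL
2. V = 16 is not in {12, 21}  FAIL
3. W² + V² = 2² + 16² = 4 + 256 = 260  OK
4. Y = 20 is outside [21, 26]  FAIL
5. Z + W = 5 + 2 = 7  OK
6. min(20, 2, 5) = 2, not -1  FAIL
7. 2 / 2 = 1, so 2 divides 2  OK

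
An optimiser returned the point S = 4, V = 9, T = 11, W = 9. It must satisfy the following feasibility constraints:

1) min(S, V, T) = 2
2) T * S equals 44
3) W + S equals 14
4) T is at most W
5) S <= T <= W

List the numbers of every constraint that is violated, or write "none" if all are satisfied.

1) min(4, 9, 11) = 4, not 2 — violated.
2) T * S = 11 * 4 = 44 — OK.
3) W + S = 9 + 4 = 13, not 14 — violated.
4) T = 11, W = 9; 11 > 9 (want ≤) — violated.
5) values 4, 11, 9; T = 11 is not <= W = 9 — violated.

Constraints 1, 3, 4, and 5 are violated.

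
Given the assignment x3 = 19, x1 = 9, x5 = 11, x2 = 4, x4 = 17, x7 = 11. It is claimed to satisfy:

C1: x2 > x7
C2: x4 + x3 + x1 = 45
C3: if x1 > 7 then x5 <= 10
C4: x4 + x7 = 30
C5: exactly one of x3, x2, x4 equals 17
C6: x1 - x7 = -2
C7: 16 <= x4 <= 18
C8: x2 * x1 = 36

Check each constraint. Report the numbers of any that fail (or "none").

C1: x2 = 4, x7 = 11; 4 ≤ 11 (want >) — violated.
C2: x4 + x3 + x1 = 17 + 19 + 9 = 45 — OK.
C3: x1 = 9 > 7, so we need x5 ≤ 10; but x5 = 11 > 10 — violated.
C4: x4 + x7 = 17 + 11 = 28, not 30 — violated.
C5: x3=19, x2=4, x4=17; 1 of them equals 17 — OK.
C6: x1 - x7 = 9 - 11 = -2 — OK.
C7: x4 = 17 lies in [16, 18] — OK.
C8: x2 * x1 = 4 * 9 = 36 — OK.

Violated: 1, 3, and 4.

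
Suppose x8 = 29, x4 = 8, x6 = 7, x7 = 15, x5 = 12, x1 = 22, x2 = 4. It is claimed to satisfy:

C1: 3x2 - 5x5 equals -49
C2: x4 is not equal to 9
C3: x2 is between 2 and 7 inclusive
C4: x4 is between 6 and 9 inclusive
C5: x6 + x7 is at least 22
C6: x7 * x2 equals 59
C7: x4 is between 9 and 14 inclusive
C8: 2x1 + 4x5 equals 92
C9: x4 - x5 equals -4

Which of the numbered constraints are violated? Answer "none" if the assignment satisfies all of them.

Constraints 1, 6, 7 are violated.

C1: 3x2 - 5x5 = 3(4) - 5(12) = -48, not -49 — violated.
C2: x4 = 8, and 8 ≠ 9 — satisfied.
C3: x2 = 4 lies in [2, 7] — satisfied.
C4: x4 = 8 lies in [6, 9] — satisfied.
C5: x6 + x7 = 7 + 15 = 22; 22 ≥ 22 — satisfied.
C6: x7 * x2 = 15 * 4 = 60, not 59 — violated.
C7: x4 = 8 is outside [9, 14] — violated.
C8: 2x1 + 4x5 = 2(22) + 4(12) = 92 — satisfied.
C9: x4 - x5 = 8 - 12 = -4 — satisfied.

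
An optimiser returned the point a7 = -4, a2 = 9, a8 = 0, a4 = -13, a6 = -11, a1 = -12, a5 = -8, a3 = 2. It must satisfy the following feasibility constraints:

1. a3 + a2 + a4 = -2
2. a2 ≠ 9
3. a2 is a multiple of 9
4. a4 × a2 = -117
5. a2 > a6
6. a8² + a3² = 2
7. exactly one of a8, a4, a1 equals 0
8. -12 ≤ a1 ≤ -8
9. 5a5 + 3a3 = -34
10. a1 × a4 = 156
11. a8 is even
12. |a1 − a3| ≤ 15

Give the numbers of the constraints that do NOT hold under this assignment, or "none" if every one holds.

The assignment fails constraints 2, 6.

1. a3 + a2 + a4 = 2 + 9 + (-13) = -2 — satisfied.
2. a2 = 9, but 9 is required to differ — violated.
3. 9 / 9 = 1, so 9 divides 9 — satisfied.
4. a4 × a2 = -13 × 9 = -117 — satisfied.
5. a2 = 9, a6 = -11; 9 > -11 — satisfied.
6. a8² + a3² = 0² + 2² = 0 + 4 = 4, not 2 — violated.
7. a8=0, a4=-13, a1=-12; 1 of them equals 0 — satisfied.
8. a1 = -12 lies in [-12, -8] — satisfied.
9. 5a5 + 3a3 = 5(-8) + 3(2) = -34 — satisfied.
10. a1 × a4 = -12 × (-13) = 156 — satisfied.
11. a8 = 0 is even — satisfied.
12. |-12 − 2| = 14; 14 ≤ 15 — satisfied.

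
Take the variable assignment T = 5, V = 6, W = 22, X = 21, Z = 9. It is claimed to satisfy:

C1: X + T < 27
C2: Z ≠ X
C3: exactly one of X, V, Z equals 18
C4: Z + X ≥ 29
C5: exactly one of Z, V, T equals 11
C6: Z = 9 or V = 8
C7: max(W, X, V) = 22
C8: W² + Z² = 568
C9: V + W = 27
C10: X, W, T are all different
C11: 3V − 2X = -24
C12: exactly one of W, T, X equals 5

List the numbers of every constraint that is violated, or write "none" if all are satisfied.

C1: X + T = 21 + 5 = 26; 26 < 27 — satisfied.
C2: Z = 9, X = 21; distinct — satisfied.
C3: X=21, V=6, Z=9; 0 of them equal 18, not exactly one — violated.
C4: Z + X = 9 + 21 = 30; 30 ≥ 29 — satisfied.
C5: Z=9, V=6, T=5; 0 of them equal 11, not exactly one — violated.
C6: Z = 9 = 9 (first disjunct) — satisfied.
C7: max(22, 21, 6) = 22 — satisfied.
C8: W² + Z² = 22² + 9² = 484 + 81 = 565, not 568 — violated.
C9: V + W = 6 + 22 = 28, not 27 — violated.
C10: values 21, 22, 5 are pairwise distinct — satisfied.
C11: 3V − 2X = 3(6) − 2(21) = -24 — satisfied.
C12: W=22, T=5, X=21; 1 of them equals 5 — satisfied.

Constraints 3, 5, 8, 9 do not hold.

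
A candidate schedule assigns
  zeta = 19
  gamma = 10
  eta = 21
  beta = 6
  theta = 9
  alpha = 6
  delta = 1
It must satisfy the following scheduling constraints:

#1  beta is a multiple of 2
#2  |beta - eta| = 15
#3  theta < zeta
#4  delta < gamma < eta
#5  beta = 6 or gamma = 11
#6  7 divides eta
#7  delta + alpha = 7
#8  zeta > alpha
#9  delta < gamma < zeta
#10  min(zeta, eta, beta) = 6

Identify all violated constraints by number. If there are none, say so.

#1 6 / 2 = 3, so 2 divides 6  ✔
#2 |6 - 21| = 15  ✔
#3 theta = 9, zeta = 19; 9 < 19  ✔
#4 values 1 < 10 < 21  ✔
#5 beta = 6 = 6 (first disjunct)  ✔
#6 21 / 7 = 3, so 7 divides 21  ✔
#7 delta + alpha = 1 + 6 = 7  ✔
#8 zeta = 19, alpha = 6; 19 > 6  ✔
#9 values 1 < 10 < 19  ✔
#10 min(19, 21, 6) = 6  ✔

Yes — all constraints hold.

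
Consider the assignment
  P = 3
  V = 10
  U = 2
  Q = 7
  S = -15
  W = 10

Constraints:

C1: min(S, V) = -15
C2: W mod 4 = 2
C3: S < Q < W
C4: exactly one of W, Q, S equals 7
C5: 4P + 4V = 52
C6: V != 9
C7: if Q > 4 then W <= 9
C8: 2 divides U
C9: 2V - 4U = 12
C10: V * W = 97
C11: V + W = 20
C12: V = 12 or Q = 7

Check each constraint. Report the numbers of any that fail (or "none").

C1: min(-15, 10) = -15 — holds.
C2: 10 mod 4 = 2 — holds.
C3: values -15 < 7 < 10 — holds.
C4: W=10, Q=7, S=-15; 1 of them equals 7 — holds.
C5: 4P + 4V = 4(3) + 4(10) = 52 — holds.
C6: V = 10, and 10 ≠ 9 — holds.
C7: Q = 7 > 4, so we need W ≤ 9; but W = 10 > 9 — does not hold.
C8: 2 / 2 = 1, so 2 divides 2 — holds.
C9: 2V - 4U = 2(10) - 4(2) = 12 — holds.
C10: V * W = 10 * 10 = 100, not 97 — does not hold.
C11: V + W = 10 + 10 = 20 — holds.
C12: V = 10 ≠ 12, but Q = 7 = 7 (second disjunct) — holds.

Constraints 7, 10 do not hold.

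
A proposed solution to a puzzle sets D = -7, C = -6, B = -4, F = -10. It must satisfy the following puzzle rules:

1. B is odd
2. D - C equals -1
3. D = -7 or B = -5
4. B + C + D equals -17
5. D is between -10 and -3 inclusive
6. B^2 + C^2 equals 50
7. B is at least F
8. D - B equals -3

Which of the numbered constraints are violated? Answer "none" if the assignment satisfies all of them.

Constraints 1, 6 are violated.

1. B = -4 is even — does not hold.
2. D - C = -7 - (-6) = -1 — holds.
3. D = -7 = -7 (first disjunct) — holds.
4. B + C + D = -4 + (-6) + (-7) = -17 — holds.
5. D = -7 lies in [-10, -3] — holds.
6. B^2 + C^2 = (-4)^2 + (-6)^2 = 16 + 36 = 52, not 50 — does not hold.
7. B = -4, F = -10; -4 ≥ -10 — holds.
8. D - B = -7 - (-4) = -3 — holds.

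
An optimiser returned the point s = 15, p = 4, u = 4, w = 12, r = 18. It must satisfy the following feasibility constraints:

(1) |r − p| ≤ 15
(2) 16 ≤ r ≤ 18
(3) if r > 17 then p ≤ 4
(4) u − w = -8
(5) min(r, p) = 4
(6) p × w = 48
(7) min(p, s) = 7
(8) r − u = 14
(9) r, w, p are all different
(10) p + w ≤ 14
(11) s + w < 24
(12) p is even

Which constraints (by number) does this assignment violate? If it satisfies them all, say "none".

(1) |18 − 4| = 14; 14 ≤ 15  ✔
(2) r = 18 lies in [16, 18]  ✔
(3) r = 18 > 17, so we need p ≤ 4; p = 4 ≤ 4  ✔
(4) u − w = 4 − 12 = -8  ✔
(5) min(18, 4) = 4  ✔
(6) p × w = 4 × 12 = 48  ✔
(7) min(4, 15) = 4, not 7  ✘
(8) r − u = 18 − 4 = 14  ✔
(9) values 18, 12, 4 are pairwise distinct  ✔
(10) p + w = 4 + 12 = 16; 16 > 14, bound 14 not met  ✘
(11) s + w = 15 + 12 = 27; 27 ≥ 24, bound 24 not met  ✘
(12) p = 4 is even  ✔

Constraints 7, 10, and 11 are violated.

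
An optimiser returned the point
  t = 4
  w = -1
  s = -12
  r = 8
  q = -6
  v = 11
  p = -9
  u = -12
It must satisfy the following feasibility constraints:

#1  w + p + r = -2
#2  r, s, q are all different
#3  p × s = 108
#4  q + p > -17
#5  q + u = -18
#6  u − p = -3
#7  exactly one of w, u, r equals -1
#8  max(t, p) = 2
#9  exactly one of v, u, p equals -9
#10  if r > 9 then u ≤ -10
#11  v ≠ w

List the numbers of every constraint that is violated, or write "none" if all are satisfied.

Constraint 8 is violated.

#1 w + p + r = -1 + (-9) + 8 = -2 — satisfied.
#2 values 8, -12, -6 are pairwise distinct — satisfied.
#3 p × s = -9 × (-12) = 108 — satisfied.
#4 q + p = -6 + (-9) = -15; -15 > -17 — satisfied.
#5 q + u = -6 + (-12) = -18 — satisfied.
#6 u − p = -12 − (-9) = -3 — satisfied.
#7 w=-1, u=-12, r=8; 1 of them equals -1 — satisfied.
#8 max(4, -9) = 4, not 2 — violated.
#9 v=11, u=-12, p=-9; 1 of them equals -9 — satisfied.
#10 r = 8, not > 9; antecedent false, conditional vacuously true — satisfied.
#11 v = 11, w = -1; distinct — satisfied.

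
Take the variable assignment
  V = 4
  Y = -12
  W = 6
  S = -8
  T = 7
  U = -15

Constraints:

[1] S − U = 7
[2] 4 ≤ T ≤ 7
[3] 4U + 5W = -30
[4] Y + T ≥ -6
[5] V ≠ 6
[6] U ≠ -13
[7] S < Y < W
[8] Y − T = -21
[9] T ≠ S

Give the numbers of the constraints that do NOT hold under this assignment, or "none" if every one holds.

Constraints 7 and 8 are violated.

[1] S − U = -8 − (-15) = 7  ✔
[2] T = 7 lies in [4, 7]  ✔
[3] 4U + 5W = 4(-15) + 5(6) = -30  ✔
[4] Y + T = -12 + 7 = -5; -5 ≥ -6  ✔
[5] V = 4, and 4 ≠ 6  ✔
[6] U = -15, and -15 ≠ -13  ✔
[7] values -8, -12, 6; S = -8 is not < Y = -12  ✘
[8] Y − T = -12 − 7 = -19, not -21  ✘
[9] T = 7, S = -8; distinct  ✔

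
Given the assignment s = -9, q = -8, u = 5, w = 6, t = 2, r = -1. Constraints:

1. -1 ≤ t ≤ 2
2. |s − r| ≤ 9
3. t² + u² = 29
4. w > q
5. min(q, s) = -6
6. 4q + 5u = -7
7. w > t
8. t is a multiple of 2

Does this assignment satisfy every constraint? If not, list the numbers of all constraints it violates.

1. t = 2 lies in [-1, 2]  ✔
2. |-9 − (-1)| = 8; 8 ≤ 9  ✔
3. t² + u² = 2² + 5² = 4 + 25 = 29  ✔
4. w = 6, q = -8; 6 > -8  ✔
5. min(-8, -9) = -9, not -6  ✘
6. 4q + 5u = 4(-8) + 5(5) = -7  ✔
7. w = 6, t = 2; 6 > 2  ✔
8. 2 / 2 = 1, so 2 divides 2  ✔

Constraint 5 is violated.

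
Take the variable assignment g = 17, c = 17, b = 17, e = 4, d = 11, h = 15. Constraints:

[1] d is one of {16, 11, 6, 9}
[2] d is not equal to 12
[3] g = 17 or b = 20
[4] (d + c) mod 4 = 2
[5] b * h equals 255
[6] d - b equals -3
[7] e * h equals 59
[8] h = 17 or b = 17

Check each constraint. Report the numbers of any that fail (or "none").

Constraints 4, 6, 7 do not hold.

[1] d = 11 is in {16, 11, 6, 9}  true
[2] d = 11, and 11 ≠ 12  true
[3] g = 17 = 17 (first disjunct)  true
[4] d + c = 28; 28 mod 4 = 0, not 2  false
[5] b * h = 17 * 15 = 255  true
[6] d - b = 11 - 17 = -6, not -3  false
[7] e * h = 4 * 15 = 60, not 59  false
[8] h = 15 ≠ 17, but b = 17 = 17 (second disjunct)  true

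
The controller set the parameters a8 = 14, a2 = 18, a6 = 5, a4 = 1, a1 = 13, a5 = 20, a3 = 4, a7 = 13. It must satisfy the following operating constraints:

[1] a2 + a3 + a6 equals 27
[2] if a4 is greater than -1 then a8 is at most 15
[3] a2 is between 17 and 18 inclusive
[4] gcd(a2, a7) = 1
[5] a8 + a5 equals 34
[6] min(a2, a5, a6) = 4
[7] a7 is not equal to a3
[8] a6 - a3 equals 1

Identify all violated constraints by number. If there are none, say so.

Constraint 6 does not hold.

[1] a2 + a3 + a6 = 18 + 4 + 5 = 27 — holds.
[2] a4 = 1 > -1, so we need a8 ≤ 15; a8 = 14 ≤ 15 — holds.
[3] a2 = 18 lies in [17, 18] — holds.
[4] gcd(18, 13) = 1 — holds.
[5] a8 + a5 = 14 + 20 = 34 — holds.
[6] min(18, 20, 5) = 5, not 4 — fails.
[7] a7 = 13, a3 = 4; distinct — holds.
[8] a6 - a3 = 5 - 4 = 1 — holds.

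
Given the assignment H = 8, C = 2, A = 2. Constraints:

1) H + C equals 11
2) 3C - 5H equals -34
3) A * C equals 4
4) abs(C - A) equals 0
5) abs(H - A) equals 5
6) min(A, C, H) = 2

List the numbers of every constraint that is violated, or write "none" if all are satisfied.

1) H + C = 8 + 2 = 10, not 11  ✗
2) 3C - 5H = 3(2) - 5(8) = -34  ✓
3) A * C = 2 * 2 = 4  ✓
4) abs(2 - 2) = 0  ✓
5) abs(8 - 2) = 6, not 5  ✗
6) min(2, 2, 8) = 2  ✓

Constraints 1, 5 are violated.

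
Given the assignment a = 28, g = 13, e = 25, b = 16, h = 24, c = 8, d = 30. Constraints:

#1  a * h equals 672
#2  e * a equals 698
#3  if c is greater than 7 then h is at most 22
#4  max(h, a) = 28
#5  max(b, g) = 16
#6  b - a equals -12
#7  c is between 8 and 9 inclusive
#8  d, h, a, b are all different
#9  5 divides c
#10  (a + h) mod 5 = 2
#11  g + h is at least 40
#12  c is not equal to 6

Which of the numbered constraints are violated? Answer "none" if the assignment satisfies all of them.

#1 a * h = 28 * 24 = 672 — holds.
#2 e * a = 25 * 28 = 700, not 698 — does not hold.
#3 c = 8 > 7, so we need h ≤ 22; but h = 24 > 22 — does not hold.
#4 max(24, 28) = 28 — holds.
#5 max(16, 13) = 16 — holds.
#6 b - a = 16 - 28 = -12 — holds.
#7 c = 8 lies in [8, 9] — holds.
#8 values 30, 24, 28, 16 are pairwise distinct — holds.
#9 8 = 5*1 + 3, so 5 does not divide 8 — does not hold.
#10 a + h = 52; 52 mod 5 = 2 — holds.
#11 g + h = 13 + 24 = 37; 37 < 40, bound 40 not met — does not hold.
#12 c = 8, and 8 ≠ 6 — holds.

Constraints 2, 3, 9, and 11 do not hold.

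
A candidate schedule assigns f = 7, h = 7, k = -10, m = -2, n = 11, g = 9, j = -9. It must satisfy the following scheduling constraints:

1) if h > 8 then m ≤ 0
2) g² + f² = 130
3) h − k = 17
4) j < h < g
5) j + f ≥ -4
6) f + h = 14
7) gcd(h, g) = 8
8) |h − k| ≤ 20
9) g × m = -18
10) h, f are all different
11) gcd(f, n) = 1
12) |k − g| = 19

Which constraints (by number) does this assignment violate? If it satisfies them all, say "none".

1) h = 7, not > 8; antecedent false, conditional vacuously true  yes
2) g² + f² = 9² + 7² = 81 + 49 = 130  yes
3) h − k = 7 − (-10) = 17  yes
4) values -9 < 7 < 9  yes
5) j + f = -9 + 7 = -2; -2 ≥ -4  yes
6) f + h = 7 + 7 = 14  yes
7) gcd(7, 9) = 1, not 8  no
8) |7 − (-10)| = 17; 17 ≤ 20  yes
9) g × m = 9 × (-2) = -18  yes
10) h = f = 7, not all different  no
11) gcd(7, 11) = 1  yes
12) |-10 − 9| = 19  yes

Violated: 7 and 10.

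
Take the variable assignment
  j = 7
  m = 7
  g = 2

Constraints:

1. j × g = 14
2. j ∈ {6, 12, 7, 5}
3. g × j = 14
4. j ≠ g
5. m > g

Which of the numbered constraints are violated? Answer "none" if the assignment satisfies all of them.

1. j × g = 7 × 2 = 14  true
2. j = 7 is in {6, 12, 7, 5}  true
3. g × j = 2 × 7 = 14  true
4. j = 7, g = 2; distinct  true
5. m = 7, g = 2; 7 > 2  true

None — every constraint holds.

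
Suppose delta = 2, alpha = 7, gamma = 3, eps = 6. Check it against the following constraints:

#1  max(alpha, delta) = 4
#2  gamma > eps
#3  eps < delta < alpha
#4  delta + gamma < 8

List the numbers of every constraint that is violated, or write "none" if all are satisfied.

Violated: 1, 2, and 3.

#1 max(7, 2) = 7, not 4  FAIL
#2 gamma = 3, eps = 6; 3 ≤ 6 (want >)  FAIL
#3 values 6, 2, 7; eps = 6 is not < delta = 2  FAIL
#4 delta + gamma = 2 + 3 = 5; 5 < 8  OK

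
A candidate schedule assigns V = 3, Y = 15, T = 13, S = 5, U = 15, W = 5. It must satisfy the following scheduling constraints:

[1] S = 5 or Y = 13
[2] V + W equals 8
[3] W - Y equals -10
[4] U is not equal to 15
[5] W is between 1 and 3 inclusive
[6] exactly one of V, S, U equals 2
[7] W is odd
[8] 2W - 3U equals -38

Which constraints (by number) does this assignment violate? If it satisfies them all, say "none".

Violated: 4, 5, 6, and 8.

[1] S = 5 = 5 (first disjunct)  yes
[2] V + W = 3 + 5 = 8  yes
[3] W - Y = 5 - 15 = -10  yes
[4] U = 15, but 15 is required to differ  no
[5] W = 5 is outside [1, 3]  no
[6] V=3, S=5, U=15; 0 of them equal 2, not exactly one  no
[7] W = 5 is odd  yes
[8] 2W - 3U = 2(5) - 3(15) = -35, not -38  no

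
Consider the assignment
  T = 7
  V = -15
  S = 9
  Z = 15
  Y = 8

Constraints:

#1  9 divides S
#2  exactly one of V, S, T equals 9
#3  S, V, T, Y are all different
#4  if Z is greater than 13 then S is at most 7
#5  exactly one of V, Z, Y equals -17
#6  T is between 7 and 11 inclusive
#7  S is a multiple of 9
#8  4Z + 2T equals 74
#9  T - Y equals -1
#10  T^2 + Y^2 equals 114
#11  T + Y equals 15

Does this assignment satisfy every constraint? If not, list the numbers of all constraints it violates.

No — constraints 4, 5, 10 are not satisfied.

#1 9 / 9 = 1, so 9 divides 9  yes
#2 V=-15, S=9, T=7; 1 of them equals 9  yes
#3 values 9, -15, 7, 8 are pairwise distinct  yes
#4 Z = 15 > 13, so we need S ≤ 7; but S = 9 > 7  no
#5 V=-15, Z=15, Y=8; 0 of them equal -17, not exactly one  no
#6 T = 7 lies in [7, 11]  yes
#7 9 / 9 = 1, so 9 divides 9  yes
#8 4Z + 2T = 4(15) + 2(7) = 74  yes
#9 T - Y = 7 - 8 = -1  yes
#10 T^2 + Y^2 = 7^2 + 8^2 = 49 + 64 = 113, not 114  no
#11 T + Y = 7 + 8 = 15  yes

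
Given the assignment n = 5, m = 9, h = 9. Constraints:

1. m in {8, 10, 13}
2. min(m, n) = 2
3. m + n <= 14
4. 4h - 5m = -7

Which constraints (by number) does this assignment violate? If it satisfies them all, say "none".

Violated: 1, 2, 4.

1. m = 9 is not in {8, 10, 13} — violated.
2. min(9, 5) = 5, not 2 — violated.
3. m + n = 9 + 5 = 14; 14 ≤ 14 — satisfied.
4. 4h - 5m = 4(9) - 5(9) = -9, not -7 — violated.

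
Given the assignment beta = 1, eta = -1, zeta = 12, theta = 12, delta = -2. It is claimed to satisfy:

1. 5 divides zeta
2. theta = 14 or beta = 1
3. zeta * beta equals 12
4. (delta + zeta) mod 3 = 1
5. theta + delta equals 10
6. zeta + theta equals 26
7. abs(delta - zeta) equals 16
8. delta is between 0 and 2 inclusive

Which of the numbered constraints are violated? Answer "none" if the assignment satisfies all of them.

Constraints 1, 6, 7, and 8 are violated.

1. 12 = 5*2 + 2, so 5 does not divide 12 — violated.
2. theta = 12 ≠ 14, but beta = 1 = 1 (second disjunct) — satisfied.
3. zeta * beta = 12 * 1 = 12 — satisfied.
4. delta + zeta = 10; 10 mod 3 = 1 — satisfied.
5. theta + delta = 12 + (-2) = 10 — satisfied.
6. zeta + theta = 12 + 12 = 24, not 26 — violated.
7. abs(-2 - 12) = 14, not 16 — violated.
8. delta = -2 is outside [0, 2] — violated.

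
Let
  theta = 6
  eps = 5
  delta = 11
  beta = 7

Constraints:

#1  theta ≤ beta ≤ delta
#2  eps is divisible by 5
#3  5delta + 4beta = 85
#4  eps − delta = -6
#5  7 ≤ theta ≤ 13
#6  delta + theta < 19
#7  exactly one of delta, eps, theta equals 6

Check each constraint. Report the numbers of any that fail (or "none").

#1 values 6 ≤ 7 ≤ 11 — holds.
#2 5 / 5 = 1, so 5 divides 5 — holds.
#3 5delta + 4beta = 5(11) + 4(7) = 83, not 85 — does not hold.
#4 eps − delta = 5 − 11 = -6 — holds.
#5 theta = 6 is outside [7, 13] — does not hold.
#6 delta + theta = 11 + 6 = 17; 17 < 19 — holds.
#7 delta=11, eps=5, theta=6; 1 of them equals 6 — holds.

The assignment fails constraints 3 and 5.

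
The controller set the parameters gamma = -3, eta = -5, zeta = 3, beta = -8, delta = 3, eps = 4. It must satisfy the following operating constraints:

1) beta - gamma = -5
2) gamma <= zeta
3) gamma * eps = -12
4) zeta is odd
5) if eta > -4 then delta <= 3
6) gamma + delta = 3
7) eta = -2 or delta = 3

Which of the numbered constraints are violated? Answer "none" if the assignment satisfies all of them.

No — constraint 6 is not satisfied.

1) beta - gamma = -8 - (-3) = -5  yes
2) gamma = -3, zeta = 3; -3 ≤ 3  yes
3) gamma * eps = -3 * 4 = -12  yes
4) zeta = 3 is odd  yes
5) eta = -5, not > -4; antecedent false, conditional vacuously true  yes
6) gamma + delta = -3 + 3 = 0, not 3  no
7) eta = -5 ≠ -2, but delta = 3 = 3 (second disjunct)  yes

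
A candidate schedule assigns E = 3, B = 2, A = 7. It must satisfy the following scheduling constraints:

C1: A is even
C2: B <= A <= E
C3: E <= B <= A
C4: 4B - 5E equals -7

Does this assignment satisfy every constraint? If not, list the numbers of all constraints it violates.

C1: A = 7 is odd  false
C2: values 2, 7, 3; A = 7 is not <= E = 3  false
C3: values 3, 2, 7; E = 3 is not <= B = 2  false
C4: 4B - 5E = 4(2) - 5(3) = -7  true

Violated: 1, 2, and 3.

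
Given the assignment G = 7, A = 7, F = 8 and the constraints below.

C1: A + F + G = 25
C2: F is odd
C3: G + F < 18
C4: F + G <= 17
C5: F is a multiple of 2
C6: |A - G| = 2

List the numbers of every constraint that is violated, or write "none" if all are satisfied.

Constraints 1, 2, and 6 do not hold.

C1: A + F + G = 7 + 8 + 7 = 22, not 25 — does not hold.
C2: F = 8 is even — does not hold.
C3: G + F = 7 + 8 = 15; 15 < 18 — holds.
C4: F + G = 8 + 7 = 15; 15 ≤ 17 — holds.
C5: 8 / 2 = 4, so 2 divides 8 — holds.
C6: |7 - 7| = 0, not 2 — does not hold.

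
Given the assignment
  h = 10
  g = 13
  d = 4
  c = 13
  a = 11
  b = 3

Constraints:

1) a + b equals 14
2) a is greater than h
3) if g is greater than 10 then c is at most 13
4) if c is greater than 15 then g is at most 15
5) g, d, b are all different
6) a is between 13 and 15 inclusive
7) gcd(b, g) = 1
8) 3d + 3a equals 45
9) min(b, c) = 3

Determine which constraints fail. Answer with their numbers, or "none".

1) a + b = 11 + 3 = 14  ✔
2) a = 11, h = 10; 11 > 10  ✔
3) g = 13 > 10, so we need c ≤ 13; c = 13 ≤ 13  ✔
4) c = 13, not > 15; antecedent false, conditional vacuously true  ✔
5) values 13, 4, 3 are pairwise distinct  ✔
6) a = 11 is outside [13, 15]  ✘
7) gcd(3, 13) = 1  ✔
8) 3d + 3a = 3(4) + 3(11) = 45  ✔
9) min(3, 13) = 3  ✔

Constraint 6 does not hold.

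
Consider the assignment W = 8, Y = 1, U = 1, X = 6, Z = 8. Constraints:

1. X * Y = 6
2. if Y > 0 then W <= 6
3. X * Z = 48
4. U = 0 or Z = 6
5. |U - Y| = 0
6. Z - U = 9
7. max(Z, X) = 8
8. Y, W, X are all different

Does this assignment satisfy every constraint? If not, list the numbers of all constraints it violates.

1. X * Y = 6 * 1 = 6 — holds.
2. Y = 1 > 0, so we need W ≤ 6; but W = 8 > 6 — does not hold.
3. X * Z = 6 * 8 = 48 — holds.
4. U = 1 ≠ 0 and Z = 8 ≠ 6; both disjuncts false — does not hold.
5. |1 - 1| = 0 — holds.
6. Z - U = 8 - 1 = 7, not 9 — does not hold.
7. max(8, 6) = 8 — holds.
8. values 1, 8, 6 are pairwise distinct — holds.

Constraints 2, 4, and 6 are violated.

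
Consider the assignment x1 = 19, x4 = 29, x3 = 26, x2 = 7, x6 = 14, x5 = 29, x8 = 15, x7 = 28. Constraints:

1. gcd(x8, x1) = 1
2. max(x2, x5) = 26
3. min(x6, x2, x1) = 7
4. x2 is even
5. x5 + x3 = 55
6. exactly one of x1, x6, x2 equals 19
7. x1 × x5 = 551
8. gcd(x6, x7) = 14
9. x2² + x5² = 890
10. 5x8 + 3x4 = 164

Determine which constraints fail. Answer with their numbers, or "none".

1. gcd(15, 19) = 1  ✔
2. max(7, 29) = 29, not 26  ✘
3. min(14, 7, 19) = 7  ✔
4. x2 = 7 is odd  ✘
5. x5 + x3 = 29 + 26 = 55  ✔
6. x1=19, x6=14, x2=7; 1 of them equals 19  ✔
7. x1 × x5 = 19 × 29 = 551  ✔
8. gcd(14, 28) = 14  ✔
9. x2² + x5² = 7² + 29² = 49 + 841 = 890  ✔
10. 5x8 + 3x4 = 5(15) + 3(29) = 162, not 164  ✘

Violated: 2, 4, and 10.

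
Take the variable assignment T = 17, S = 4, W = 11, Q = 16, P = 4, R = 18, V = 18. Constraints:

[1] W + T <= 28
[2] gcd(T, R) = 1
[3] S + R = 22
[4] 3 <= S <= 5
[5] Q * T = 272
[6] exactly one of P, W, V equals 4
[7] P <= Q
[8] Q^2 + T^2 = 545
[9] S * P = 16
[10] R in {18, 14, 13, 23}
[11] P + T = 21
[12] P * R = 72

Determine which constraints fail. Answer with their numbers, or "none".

[1] W + T = 11 + 17 = 28; 28 ≤ 28 — holds.
[2] gcd(17, 18) = 1 — holds.
[3] S + R = 4 + 18 = 22 — holds.
[4] S = 4 lies in [3, 5] — holds.
[5] Q * T = 16 * 17 = 272 — holds.
[6] P=4, W=11, V=18; 1 of them equals 4 — holds.
[7] P = 4, Q = 16; 4 ≤ 16 — holds.
[8] Q^2 + T^2 = 16^2 + 17^2 = 256 + 289 = 545 — holds.
[9] S * P = 4 * 4 = 16 — holds.
[10] R = 18 is in {18, 14, 13, 23} — holds.
[11] P + T = 4 + 17 = 21 — holds.
[12] P * R = 4 * 18 = 72 — holds.

The assignment satisfies every constraint.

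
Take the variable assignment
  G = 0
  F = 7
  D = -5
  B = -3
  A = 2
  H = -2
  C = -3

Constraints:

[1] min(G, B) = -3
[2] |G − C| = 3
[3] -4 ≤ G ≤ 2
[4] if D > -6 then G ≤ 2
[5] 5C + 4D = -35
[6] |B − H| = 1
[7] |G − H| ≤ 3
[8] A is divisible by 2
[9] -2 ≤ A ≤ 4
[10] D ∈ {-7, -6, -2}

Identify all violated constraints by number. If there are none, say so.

Constraint 10 does not hold.

[1] min(0, -3) = -3 — holds.
[2] |0 − (-3)| = 3 — holds.
[3] G = 0 lies in [-4, 2] — holds.
[4] D = -5 > -6, so we need G ≤ 2; G = 0 ≤ 2 — holds.
[5] 5C + 4D = 5(-3) + 4(-5) = -35 — holds.
[6] |-3 − (-2)| = 1 — holds.
[7] |0 − (-2)| = 2; 2 ≤ 3 — holds.
[8] 2 / 2 = 1, so 2 divides 2 — holds.
[9] A = 2 lies in [-2, 4] — holds.
[10] D = -5 is not in {-7, -6, -2} — does not hold.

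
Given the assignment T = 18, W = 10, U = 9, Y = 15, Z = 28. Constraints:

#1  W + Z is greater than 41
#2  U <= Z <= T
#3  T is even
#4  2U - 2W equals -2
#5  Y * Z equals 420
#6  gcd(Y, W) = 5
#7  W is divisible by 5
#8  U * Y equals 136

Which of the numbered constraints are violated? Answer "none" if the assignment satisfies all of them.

Constraints 1, 2, 8 do not hold.

#1 W + Z = 10 + 28 = 38; 38 ≤ 41, bound 41 not met — violated.
#2 values 9, 28, 18; Z = 28 is not <= T = 18 — violated.
#3 T = 18 is even — satisfied.
#4 2U - 2W = 2(9) - 2(10) = -2 — satisfied.
#5 Y * Z = 15 * 28 = 420 — satisfied.
#6 gcd(15, 10) = 5 — satisfied.
#7 10 / 5 = 2, so 5 divides 10 — satisfied.
#8 U * Y = 9 * 15 = 135, not 136 — violated.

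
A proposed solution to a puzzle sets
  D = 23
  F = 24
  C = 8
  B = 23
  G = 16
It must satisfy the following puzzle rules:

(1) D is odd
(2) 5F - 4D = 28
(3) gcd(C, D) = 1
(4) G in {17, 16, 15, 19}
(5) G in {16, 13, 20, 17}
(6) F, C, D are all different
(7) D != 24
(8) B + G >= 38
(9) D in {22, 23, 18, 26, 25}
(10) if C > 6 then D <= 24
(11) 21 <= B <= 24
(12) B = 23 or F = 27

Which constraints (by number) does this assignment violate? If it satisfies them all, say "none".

(1) D = 23 is odd  ✓
(2) 5F - 4D = 5(24) - 4(23) = 28  ✓
(3) gcd(8, 23) = 1  ✓
(4) G = 16 is in {17, 16, 15, 19}  ✓
(5) G = 16 is in {16, 13, 20, 17}  ✓
(6) values 24, 8, 23 are pairwise distinct  ✓
(7) D = 23, and 23 ≠ 24  ✓
(8) B + G = 23 + 16 = 39; 39 ≥ 38  ✓
(9) D = 23 is in {22, 23, 18, 26, 25}  ✓
(10) C = 8 > 6, so we need D ≤ 24; D = 23 ≤ 24  ✓
(11) B = 23 lies in [21, 24]  ✓
(12) B = 23 = 23 (first disjunct)  ✓

Yes — all constraints hold.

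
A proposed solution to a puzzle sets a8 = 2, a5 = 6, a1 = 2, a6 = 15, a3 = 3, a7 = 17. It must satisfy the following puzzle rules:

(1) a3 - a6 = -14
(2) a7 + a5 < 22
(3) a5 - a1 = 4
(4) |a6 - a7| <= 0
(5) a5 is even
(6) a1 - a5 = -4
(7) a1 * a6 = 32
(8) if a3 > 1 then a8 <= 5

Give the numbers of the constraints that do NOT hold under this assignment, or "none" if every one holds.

(1) a3 - a6 = 3 - 15 = -12, not -14  no
(2) a7 + a5 = 17 + 6 = 23; 23 ≥ 22, bound 22 not met  no
(3) a5 - a1 = 6 - 2 = 4  yes
(4) |15 - 17| = 2; 2 > 0, exceeds bound 0  no
(5) a5 = 6 is even  yes
(6) a1 - a5 = 2 - 6 = -4  yes
(7) a1 * a6 = 2 * 15 = 30, not 32  no
(8) a3 = 3 > 1, so we need a8 ≤ 5; a8 = 2 ≤ 5  yes

Constraints 1, 2, 4, and 7 do not hold.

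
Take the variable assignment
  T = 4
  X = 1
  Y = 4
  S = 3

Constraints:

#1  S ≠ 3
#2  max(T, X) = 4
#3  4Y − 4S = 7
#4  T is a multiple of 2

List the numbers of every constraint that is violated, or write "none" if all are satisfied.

Constraints 1, 3 do not hold.

#1 S = 3, but 3 is required to differ  no
#2 max(4, 1) = 4  yes
#3 4Y − 4S = 4(4) − 4(3) = 4, not 7  no
#4 4 / 2 = 2, so 2 divides 4  yes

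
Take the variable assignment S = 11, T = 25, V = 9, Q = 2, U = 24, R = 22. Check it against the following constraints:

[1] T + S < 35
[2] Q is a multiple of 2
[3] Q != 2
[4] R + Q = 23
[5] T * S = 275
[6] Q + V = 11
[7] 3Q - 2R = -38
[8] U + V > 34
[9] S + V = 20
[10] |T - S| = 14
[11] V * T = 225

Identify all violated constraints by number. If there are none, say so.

[1] T + S = 25 + 11 = 36; 36 ≥ 35, bound 35 not met  false
[2] 2 / 2 = 1, so 2 divides 2  true
[3] Q = 2, but 2 is required to differ  false
[4] R + Q = 22 + 2 = 24, not 23  false
[5] T * S = 25 * 11 = 275  true
[6] Q + V = 2 + 9 = 11  true
[7] 3Q - 2R = 3(2) - 2(22) = -38  true
[8] U + V = 24 + 9 = 33; 33 ≤ 34, bound 34 not met  false
[9] S + V = 11 + 9 = 20  true
[10] |25 - 11| = 14  true
[11] V * T = 9 * 25 = 225  true

No — constraints 1, 3, 4, and 8 are not satisfied.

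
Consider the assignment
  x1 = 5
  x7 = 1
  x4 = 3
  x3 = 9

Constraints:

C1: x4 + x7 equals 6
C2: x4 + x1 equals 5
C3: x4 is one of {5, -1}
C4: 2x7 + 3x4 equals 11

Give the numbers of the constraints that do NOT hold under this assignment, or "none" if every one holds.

C1: x4 + x7 = 3 + 1 = 4, not 6 — does not hold.
C2: x4 + x1 = 3 + 5 = 8, not 5 — does not hold.
C3: x4 = 3 is not in {5, -1} — does not hold.
C4: 2x7 + 3x4 = 2(1) + 3(3) = 11 — holds.

The assignment fails constraints 1, 2, and 3.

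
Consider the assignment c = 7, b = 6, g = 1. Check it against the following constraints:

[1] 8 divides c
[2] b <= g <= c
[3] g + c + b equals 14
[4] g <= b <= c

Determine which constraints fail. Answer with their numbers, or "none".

No — constraints 1 and 2 are not satisfied.

[1] 7 = 8*0 + 7, so 8 does not divide 7 — violated.
[2] values 6, 1, 7; b = 6 is not <= g = 1 — violated.
[3] g + c + b = 1 + 7 + 6 = 14 — OK.
[4] values 1 <= 6 <= 7 — OK.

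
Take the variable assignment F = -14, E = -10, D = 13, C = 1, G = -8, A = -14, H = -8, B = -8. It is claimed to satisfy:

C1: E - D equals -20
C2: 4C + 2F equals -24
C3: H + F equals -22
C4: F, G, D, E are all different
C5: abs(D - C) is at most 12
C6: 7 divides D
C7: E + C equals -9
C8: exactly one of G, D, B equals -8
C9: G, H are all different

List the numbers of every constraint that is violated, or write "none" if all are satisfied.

No — constraints 1, 6, 8, and 9 are not satisfied.

C1: E - D = -10 - 13 = -23, not -20 — violated.
C2: 4C + 2F = 4(1) + 2(-14) = -24 — OK.
C3: H + F = -8 + (-14) = -22 — OK.
C4: values -14, -8, 13, -10 are pairwise distinct — OK.
C5: abs(13 - 1) = 12; 12 ≤ 12 — OK.
C6: 13 = 7*1 + 6, so 7 does not divide 13 — violated.
C7: E + C = -10 + 1 = -9 — OK.
C8: G=-8, D=13, B=-8; 2 of them equal -8, not exactly one — violated.
C9: G = H = -8, not all different — violated.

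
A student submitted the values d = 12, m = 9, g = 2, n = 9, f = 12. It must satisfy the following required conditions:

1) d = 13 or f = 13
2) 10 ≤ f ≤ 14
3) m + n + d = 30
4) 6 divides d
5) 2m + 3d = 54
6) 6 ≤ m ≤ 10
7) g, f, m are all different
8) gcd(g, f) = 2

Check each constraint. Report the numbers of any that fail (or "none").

1) d = 12 ≠ 13 and f = 12 ≠ 13; both disjuncts false — violated.
2) f = 12 lies in [10, 14] — satisfied.
3) m + n + d = 9 + 9 + 12 = 30 — satisfied.
4) 12 / 6 = 2, so 6 divides 12 — satisfied.
5) 2m + 3d = 2(9) + 3(12) = 54 — satisfied.
6) m = 9 lies in [6, 10] — satisfied.
7) values 2, 12, 9 are pairwise distinct — satisfied.
8) gcd(2, 12) = 2 — satisfied.

Constraint 1 does not hold.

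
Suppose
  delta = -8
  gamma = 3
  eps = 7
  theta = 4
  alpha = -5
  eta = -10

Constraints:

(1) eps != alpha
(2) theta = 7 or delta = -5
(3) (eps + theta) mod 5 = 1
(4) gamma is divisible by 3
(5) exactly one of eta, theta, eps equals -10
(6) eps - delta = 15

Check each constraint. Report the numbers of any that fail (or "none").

(1) eps = 7, alpha = -5; distinct — satisfied.
(2) theta = 4 ≠ 7 and delta = -8 ≠ -5; both disjuncts false — violated.
(3) eps + theta = 11; 11 mod 5 = 1 — satisfied.
(4) 3 / 3 = 1, so 3 divides 3 — satisfied.
(5) eta=-10, theta=4, eps=7; 1 of them equals -10 — satisfied.
(6) eps - delta = 7 - (-8) = 15 — satisfied.

Violated: 2.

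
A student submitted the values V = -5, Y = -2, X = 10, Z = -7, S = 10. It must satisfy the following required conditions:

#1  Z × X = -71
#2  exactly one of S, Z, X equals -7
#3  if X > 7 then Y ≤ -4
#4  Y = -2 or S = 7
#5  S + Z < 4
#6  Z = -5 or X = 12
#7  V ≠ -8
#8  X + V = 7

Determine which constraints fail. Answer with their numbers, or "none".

#1 Z × X = -7 × 10 = -70, not -71  ✘
#2 S=10, Z=-7, X=10; 1 of them equals -7  ✔
#3 X = 10 > 7, so we need Y ≤ -4; but Y = -2 > -4  ✘
#4 Y = -2 = -2 (first disjunct)  ✔
#5 S + Z = 10 + (-7) = 3; 3 < 4  ✔
#6 Z = -7 ≠ -5 and X = 10 ≠ 12; both disjuncts false  ✘
#7 V = -5, and -5 ≠ -8  ✔
#8 X + V = 10 + (-5) = 5, not 7  ✘

Violated: 1, 3, 6, and 8.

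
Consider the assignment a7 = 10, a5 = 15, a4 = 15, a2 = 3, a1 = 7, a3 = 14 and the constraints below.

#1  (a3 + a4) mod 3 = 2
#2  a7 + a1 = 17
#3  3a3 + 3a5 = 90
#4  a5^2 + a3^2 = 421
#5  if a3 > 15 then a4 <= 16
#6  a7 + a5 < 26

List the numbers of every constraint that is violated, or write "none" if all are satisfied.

Violated: 3.

#1 a3 + a4 = 29; 29 mod 3 = 2  ✓
#2 a7 + a1 = 10 + 7 = 17  ✓
#3 3a3 + 3a5 = 3(14) + 3(15) = 87, not 90  ✗
#4 a5^2 + a3^2 = 15^2 + 14^2 = 225 + 196 = 421  ✓
#5 a3 = 14, not > 15; antecedent false, conditional vacuously true  ✓
#6 a7 + a5 = 10 + 15 = 25; 25 < 26  ✓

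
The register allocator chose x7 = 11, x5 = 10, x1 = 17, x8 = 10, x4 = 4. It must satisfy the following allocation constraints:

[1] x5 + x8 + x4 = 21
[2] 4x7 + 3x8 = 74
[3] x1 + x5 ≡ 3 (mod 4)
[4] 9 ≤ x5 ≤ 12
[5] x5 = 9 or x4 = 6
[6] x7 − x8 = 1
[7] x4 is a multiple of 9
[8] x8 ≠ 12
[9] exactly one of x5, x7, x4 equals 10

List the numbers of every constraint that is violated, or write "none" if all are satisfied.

Violated: 1, 5, 7.

[1] x5 + x8 + x4 = 10 + 10 + 4 = 24, not 21  FAIL
[2] 4x7 + 3x8 = 4(11) + 3(10) = 74  OK
[3] x1 + x5 = 27; 27 mod 4 = 3  OK
[4] x5 = 10 lies in [9, 12]  OK
[5] x5 = 10 ≠ 9 and x4 = 4 ≠ 6; both disjuncts false  FAIL
[6] x7 − x8 = 11 − 10 = 1  OK
[7] 4 = 9×0 + 4, so 9 does not divide 4  FAIL
[8] x8 = 10, and 10 ≠ 12  OK
[9] x5=10, x7=11, x4=4; 1 of them equals 10  OK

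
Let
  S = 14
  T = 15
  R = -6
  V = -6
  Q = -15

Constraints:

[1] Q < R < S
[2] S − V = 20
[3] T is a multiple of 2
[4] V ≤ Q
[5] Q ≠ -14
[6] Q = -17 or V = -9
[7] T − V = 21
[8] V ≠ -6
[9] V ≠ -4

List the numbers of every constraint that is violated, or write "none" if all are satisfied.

[1] values -15 < -6 < 14 — holds.
[2] S − V = 14 − (-6) = 20 — holds.
[3] 15 = 2×7 + 1, so 2 does not divide 15 — fails.
[4] V = -6, Q = -15; -6 > -15 (want ≤) — fails.
[5] Q = -15, and -15 ≠ -14 — holds.
[6] Q = -15 ≠ -17 and V = -6 ≠ -9; both disjuncts false — fails.
[7] T − V = 15 − (-6) = 21 — holds.
[8] V = -6, but -6 is required to differ — fails.
[9] V = -6, and -6 ≠ -4 — holds.

The assignment fails constraints 3, 4, 6, and 8.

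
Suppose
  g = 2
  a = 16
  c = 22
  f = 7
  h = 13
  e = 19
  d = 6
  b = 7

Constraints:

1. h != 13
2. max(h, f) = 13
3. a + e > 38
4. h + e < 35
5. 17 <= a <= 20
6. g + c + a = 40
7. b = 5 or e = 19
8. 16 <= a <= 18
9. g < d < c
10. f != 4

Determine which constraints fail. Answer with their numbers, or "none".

1. h = 13, but 13 is required to differ — violated.
2. max(13, 7) = 13 — OK.
3. a + e = 16 + 19 = 35; 35 ≤ 38, bound 38 not met — violated.
4. h + e = 13 + 19 = 32; 32 < 35 — OK.
5. a = 16 is outside [17, 20] — violated.
6. g + c + a = 2 + 22 + 16 = 40 — OK.
7. b = 7 ≠ 5, but e = 19 = 19 (second disjunct) — OK.
8. a = 16 lies in [16, 18] — OK.
9. values 2 < 6 < 22 — OK.
10. f = 7, and 7 ≠ 4 — OK.

Constraints 1, 3, and 5 are violated.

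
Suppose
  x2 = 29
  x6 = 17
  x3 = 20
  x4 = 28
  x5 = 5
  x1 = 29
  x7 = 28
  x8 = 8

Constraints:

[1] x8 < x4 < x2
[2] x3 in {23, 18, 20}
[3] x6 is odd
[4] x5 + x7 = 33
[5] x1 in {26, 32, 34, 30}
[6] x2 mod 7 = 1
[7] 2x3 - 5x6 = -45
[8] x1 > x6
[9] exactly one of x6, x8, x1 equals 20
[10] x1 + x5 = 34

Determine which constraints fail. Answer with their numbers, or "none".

[1] values 8 < 28 < 29  true
[2] x3 = 20 is in {23, 18, 20}  true
[3] x6 = 17 is odd  true
[4] x5 + x7 = 5 + 28 = 33  true
[5] x1 = 29 is not in {26, 32, 34, 30}  false
[6] 29 mod 7 = 1  true
[7] 2x3 - 5x6 = 2(20) - 5(17) = -45  true
[8] x1 = 29, x6 = 17; 29 > 17  true
[9] x6=17, x8=8, x1=29; 0 of them equal 20, not exactly one  false
[10] x1 + x5 = 29 + 5 = 34  true

No — constraints 5, 9 are not satisfied.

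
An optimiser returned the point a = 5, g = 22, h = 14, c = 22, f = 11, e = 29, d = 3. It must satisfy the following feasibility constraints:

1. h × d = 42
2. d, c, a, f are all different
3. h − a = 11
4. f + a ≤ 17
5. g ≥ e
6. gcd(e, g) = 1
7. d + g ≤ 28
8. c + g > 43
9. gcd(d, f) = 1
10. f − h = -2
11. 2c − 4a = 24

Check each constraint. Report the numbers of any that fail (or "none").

The assignment fails constraints 3, 5, and 10.

1. h × d = 14 × 3 = 42 — holds.
2. values 3, 22, 5, 11 are pairwise distinct — holds.
3. h − a = 14 − 5 = 9, not 11 — fails.
4. f + a = 11 + 5 = 16; 16 ≤ 17 — holds.
5. g = 22, e = 29; 22 < 29 (want ≥) — fails.
6. gcd(29, 22) = 1 — holds.
7. d + g = 3 + 22 = 25; 25 ≤ 28 — holds.
8. c + g = 22 + 22 = 44; 44 > 43 — holds.
9. gcd(3, 11) = 1 — holds.
10. f − h = 11 − 14 = -3, not -2 — fails.
11. 2c − 4a = 2(22) − 4(5) = 24 — holds.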